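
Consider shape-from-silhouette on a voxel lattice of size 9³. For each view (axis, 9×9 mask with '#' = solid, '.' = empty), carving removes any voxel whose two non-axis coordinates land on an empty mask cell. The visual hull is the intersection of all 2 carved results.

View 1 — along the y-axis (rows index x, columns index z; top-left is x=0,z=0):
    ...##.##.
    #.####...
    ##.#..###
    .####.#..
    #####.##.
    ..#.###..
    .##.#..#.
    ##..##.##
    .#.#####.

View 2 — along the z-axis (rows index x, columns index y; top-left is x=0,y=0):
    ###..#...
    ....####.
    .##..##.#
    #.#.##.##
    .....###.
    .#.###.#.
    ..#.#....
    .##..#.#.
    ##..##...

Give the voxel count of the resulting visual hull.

voxel count = 193

before carving: 729 voxels (9×9×9)
carve view 1 (along y, XZ-mask fill 47/81): 423 voxels remain
carve view 2 (along z, XY-mask fill 37/81): 193 voxels remain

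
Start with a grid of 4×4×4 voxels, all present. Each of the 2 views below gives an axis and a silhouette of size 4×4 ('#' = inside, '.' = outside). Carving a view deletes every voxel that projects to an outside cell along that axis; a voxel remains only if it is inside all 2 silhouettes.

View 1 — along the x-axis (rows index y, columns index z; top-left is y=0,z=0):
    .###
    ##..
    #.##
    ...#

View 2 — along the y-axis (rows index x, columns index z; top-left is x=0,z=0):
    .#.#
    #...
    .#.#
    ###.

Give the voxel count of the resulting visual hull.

remaining voxels: 18

start: 4×4×4 = 64 voxels
  1. axis=0 (YZ plane), |mask|=9  ⇒  voxels=36
  2. axis=1 (XZ plane), |mask|=8  ⇒  voxels=18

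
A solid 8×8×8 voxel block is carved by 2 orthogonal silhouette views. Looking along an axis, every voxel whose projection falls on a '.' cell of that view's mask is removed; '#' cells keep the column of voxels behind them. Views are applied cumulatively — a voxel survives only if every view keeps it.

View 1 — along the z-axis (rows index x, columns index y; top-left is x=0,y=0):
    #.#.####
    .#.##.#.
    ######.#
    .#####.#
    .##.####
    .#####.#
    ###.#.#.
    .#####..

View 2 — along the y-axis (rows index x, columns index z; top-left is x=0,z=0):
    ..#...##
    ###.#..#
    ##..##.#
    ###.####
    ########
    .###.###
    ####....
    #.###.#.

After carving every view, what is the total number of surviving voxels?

|visual hull| = 244

full grid |V| = 512
step 1: project along z, AND mask (45/64) → |grid| = 360
step 2: project along y, AND mask (43/64) → |grid| = 244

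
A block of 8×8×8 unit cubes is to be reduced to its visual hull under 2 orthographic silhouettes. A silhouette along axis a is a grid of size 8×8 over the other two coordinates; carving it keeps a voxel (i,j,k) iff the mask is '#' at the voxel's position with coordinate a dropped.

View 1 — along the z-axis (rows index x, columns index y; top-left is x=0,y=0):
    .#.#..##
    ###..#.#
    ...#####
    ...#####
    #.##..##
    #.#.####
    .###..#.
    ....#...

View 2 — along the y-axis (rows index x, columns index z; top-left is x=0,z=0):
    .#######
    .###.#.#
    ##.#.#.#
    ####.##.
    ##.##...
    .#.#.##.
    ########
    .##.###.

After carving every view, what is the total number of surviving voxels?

189 voxels

full grid |V| = 512
step 1: project along z, AND mask (35/64) → |grid| = 280
step 2: project along y, AND mask (44/64) → |grid| = 189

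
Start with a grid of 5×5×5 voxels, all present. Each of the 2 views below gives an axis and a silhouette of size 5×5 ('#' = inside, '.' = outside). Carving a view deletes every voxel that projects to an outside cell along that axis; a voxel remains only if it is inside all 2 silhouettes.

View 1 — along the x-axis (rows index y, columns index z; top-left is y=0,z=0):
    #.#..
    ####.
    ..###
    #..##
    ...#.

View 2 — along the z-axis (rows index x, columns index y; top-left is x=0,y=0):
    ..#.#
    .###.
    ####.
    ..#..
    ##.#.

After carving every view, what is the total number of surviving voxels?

start: 5×5×5 = 125 voxels
after view 1 [x-axis, 13 of 25 cells solid] → remaining = 65
after view 2 [z-axis, 13 of 25 cells solid] → remaining = 38

38 voxels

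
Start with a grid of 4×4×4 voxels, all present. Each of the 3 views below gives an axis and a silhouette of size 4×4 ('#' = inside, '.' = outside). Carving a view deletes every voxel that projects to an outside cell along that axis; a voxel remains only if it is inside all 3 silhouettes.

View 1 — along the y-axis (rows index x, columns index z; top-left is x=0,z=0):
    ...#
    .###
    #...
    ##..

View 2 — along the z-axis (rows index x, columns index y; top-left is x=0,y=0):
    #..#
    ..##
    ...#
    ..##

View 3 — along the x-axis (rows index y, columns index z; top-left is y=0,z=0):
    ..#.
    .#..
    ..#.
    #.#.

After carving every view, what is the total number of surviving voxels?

remaining voxels: 4

full grid |V| = 64
[1] y-view keeps 7 columns → grid now 28
[2] z-view keeps 7 columns → grid now 13
[3] x-view keeps 5 columns → grid now 4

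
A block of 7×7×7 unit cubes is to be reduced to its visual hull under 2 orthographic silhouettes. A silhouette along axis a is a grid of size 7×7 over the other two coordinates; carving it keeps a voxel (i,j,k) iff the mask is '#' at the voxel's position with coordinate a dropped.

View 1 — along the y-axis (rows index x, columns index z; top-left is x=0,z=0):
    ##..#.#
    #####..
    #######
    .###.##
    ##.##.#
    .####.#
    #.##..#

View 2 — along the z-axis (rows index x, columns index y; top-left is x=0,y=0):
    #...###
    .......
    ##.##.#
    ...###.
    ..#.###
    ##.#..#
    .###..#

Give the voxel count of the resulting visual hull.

remaining voxels: 122

initial block: 7^3 = 343
after view 1 [y-axis, 35 of 49 cells solid] → remaining = 245
after view 2 [z-axis, 24 of 49 cells solid] → remaining = 122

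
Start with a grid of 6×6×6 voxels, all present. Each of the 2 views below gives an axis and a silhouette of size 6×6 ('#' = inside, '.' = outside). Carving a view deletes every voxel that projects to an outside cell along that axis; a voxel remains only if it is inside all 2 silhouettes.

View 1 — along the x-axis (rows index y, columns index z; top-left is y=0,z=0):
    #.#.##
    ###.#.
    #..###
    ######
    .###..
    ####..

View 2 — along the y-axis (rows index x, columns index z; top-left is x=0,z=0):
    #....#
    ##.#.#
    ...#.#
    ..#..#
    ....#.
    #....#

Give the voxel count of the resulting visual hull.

start: 6×6×6 = 216 voxels
  1. axis=0 (YZ plane), |mask|=25  ⇒  voxels=150
  2. axis=1 (XZ plane), |mask|=13  ⇒  voxels=51

51 voxels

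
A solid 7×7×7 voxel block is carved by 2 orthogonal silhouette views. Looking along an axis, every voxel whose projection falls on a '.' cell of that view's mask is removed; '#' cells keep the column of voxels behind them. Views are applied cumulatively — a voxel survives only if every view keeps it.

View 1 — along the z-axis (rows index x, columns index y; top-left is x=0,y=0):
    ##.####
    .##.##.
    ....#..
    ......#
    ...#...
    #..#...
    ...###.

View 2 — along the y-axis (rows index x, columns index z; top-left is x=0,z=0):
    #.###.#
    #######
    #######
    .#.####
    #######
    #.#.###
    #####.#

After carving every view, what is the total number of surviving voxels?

105 voxels

full grid |V| = 343
after view 1 [z-axis, 18 of 49 cells solid] → remaining = 126
after view 2 [y-axis, 42 of 49 cells solid] → remaining = 105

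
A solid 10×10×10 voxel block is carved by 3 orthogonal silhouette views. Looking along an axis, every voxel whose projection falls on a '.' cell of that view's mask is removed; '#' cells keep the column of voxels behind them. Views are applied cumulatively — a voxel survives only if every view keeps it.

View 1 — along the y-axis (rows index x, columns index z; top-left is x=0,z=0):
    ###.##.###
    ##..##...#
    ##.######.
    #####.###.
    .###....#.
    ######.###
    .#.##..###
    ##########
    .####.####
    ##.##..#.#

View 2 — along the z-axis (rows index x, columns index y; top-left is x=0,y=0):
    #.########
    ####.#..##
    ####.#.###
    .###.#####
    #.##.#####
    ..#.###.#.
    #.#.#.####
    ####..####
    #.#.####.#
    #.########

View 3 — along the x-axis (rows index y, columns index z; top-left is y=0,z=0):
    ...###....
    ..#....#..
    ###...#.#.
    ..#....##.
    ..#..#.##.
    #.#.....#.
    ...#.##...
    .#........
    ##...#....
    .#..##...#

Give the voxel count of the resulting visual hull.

before carving: 1000 voxels (10×10×10)
carve view 1 (along y, XZ-mask fill 72/100): 720 voxels remain
carve view 2 (along z, XY-mask fill 76/100): 544 voxels remain
carve view 3 (along x, YZ-mask fill 31/100): 171 voxels remain

171 voxels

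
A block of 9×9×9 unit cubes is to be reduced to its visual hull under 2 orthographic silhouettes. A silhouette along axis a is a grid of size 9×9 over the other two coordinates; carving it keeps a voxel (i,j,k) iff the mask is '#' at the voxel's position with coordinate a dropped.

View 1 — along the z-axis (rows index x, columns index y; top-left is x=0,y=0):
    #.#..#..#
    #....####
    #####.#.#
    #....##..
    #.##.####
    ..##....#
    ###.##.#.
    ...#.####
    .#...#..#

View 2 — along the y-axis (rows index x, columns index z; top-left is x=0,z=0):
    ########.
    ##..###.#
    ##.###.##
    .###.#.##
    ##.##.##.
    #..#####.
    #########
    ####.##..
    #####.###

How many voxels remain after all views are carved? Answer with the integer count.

before carving: 729 voxels (9×9×9)
[1] z-view keeps 43 columns → grid now 387
[2] y-view keeps 62 columns → grid now 297

voxel count = 297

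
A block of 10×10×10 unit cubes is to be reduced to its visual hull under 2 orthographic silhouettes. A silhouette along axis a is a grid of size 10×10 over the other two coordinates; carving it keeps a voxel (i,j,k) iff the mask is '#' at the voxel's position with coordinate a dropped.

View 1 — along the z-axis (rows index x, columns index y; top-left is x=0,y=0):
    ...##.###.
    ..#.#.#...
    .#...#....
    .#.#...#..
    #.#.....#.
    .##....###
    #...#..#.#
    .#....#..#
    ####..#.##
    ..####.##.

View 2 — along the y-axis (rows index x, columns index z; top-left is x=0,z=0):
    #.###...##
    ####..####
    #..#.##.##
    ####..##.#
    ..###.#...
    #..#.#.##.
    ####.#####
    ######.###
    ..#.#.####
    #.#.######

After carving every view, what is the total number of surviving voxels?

initial block: 10^3 = 1000
[1] z-view keeps 41 columns → grid now 410
[2] y-view keeps 68 columns → grid now 277

voxel count = 277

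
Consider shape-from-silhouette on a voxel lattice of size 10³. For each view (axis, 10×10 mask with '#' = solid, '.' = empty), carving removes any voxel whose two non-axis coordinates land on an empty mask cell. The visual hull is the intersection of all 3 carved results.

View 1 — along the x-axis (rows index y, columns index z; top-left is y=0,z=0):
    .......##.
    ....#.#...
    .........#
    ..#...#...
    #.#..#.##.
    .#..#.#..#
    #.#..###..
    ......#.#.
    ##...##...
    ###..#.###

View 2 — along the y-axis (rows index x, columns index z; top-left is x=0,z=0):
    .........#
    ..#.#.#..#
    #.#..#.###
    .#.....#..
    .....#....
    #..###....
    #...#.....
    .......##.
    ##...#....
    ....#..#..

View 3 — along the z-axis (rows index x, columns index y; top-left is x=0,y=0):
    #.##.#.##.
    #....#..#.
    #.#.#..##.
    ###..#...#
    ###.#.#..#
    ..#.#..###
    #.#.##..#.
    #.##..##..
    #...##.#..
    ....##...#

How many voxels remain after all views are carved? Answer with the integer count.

remaining voxels: 43

initial block: 10^3 = 1000
after view 1 [x-axis, 34 of 100 cells solid] → remaining = 340
after view 2 [y-axis, 27 of 100 cells solid] → remaining = 93
after view 3 [z-axis, 47 of 100 cells solid] → remaining = 43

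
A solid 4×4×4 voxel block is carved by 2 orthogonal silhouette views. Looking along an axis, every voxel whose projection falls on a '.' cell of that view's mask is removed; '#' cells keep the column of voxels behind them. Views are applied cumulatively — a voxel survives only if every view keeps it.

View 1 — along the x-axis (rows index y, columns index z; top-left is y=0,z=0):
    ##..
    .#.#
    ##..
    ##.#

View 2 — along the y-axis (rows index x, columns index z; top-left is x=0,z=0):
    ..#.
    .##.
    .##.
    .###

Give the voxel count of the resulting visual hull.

voxel count = 14

full grid |V| = 64
  1. axis=0 (YZ plane), |mask|=9  ⇒  voxels=36
  2. axis=1 (XZ plane), |mask|=8  ⇒  voxels=14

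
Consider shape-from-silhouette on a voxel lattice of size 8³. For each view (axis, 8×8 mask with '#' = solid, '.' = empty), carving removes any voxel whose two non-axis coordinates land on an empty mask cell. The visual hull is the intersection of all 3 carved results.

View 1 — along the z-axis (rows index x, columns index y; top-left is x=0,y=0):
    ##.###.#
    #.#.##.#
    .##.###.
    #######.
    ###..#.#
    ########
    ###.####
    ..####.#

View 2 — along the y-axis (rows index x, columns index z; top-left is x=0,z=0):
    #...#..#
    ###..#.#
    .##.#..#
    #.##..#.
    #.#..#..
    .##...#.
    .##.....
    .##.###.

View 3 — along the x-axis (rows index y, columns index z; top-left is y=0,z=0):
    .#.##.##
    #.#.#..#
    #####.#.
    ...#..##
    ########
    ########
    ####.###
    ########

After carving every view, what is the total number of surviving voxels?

remaining voxels: 135

full grid |V| = 512
  1. axis=2 (XY plane), |mask|=48  ⇒  voxels=384
  2. axis=1 (XZ plane), |mask|=29  ⇒  voxels=169
  3. axis=0 (YZ plane), |mask|=49  ⇒  voxels=135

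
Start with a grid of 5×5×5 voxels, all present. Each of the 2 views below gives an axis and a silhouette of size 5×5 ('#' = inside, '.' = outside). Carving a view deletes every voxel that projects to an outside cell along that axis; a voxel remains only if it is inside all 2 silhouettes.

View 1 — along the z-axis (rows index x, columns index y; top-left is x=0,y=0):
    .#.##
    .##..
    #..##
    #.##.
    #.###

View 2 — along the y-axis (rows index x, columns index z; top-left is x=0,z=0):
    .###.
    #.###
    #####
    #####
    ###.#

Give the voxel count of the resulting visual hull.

full grid |V| = 125
V1 z: intersect with XY mask (15 set) -- 75 left
V2 y: intersect with XZ mask (21 set) -- 63 left

|visual hull| = 63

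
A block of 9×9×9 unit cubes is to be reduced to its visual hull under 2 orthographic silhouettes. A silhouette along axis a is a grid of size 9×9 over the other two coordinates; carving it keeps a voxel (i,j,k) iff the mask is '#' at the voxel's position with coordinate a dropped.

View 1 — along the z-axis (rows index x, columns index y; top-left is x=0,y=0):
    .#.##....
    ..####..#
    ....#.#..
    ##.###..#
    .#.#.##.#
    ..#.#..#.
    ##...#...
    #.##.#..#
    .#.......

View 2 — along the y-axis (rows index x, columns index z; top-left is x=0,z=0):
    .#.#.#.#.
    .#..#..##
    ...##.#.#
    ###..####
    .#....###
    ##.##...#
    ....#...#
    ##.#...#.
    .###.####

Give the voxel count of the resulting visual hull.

voxel count = 150

before carving: 729 voxels (9×9×9)
step 1: project along z, AND mask (33/81) → |grid| = 297
step 2: project along y, AND mask (41/81) → |grid| = 150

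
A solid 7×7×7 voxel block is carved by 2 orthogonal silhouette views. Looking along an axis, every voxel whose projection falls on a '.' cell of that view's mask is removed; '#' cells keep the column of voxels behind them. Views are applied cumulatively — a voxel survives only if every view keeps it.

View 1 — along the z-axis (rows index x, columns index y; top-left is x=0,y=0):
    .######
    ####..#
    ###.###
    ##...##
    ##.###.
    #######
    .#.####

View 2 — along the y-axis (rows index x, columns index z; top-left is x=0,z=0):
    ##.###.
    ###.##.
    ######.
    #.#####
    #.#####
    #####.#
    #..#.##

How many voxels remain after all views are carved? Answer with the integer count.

initial block: 7^3 = 343
step 1: project along z, AND mask (38/49) → |grid| = 266
step 2: project along y, AND mask (38/49) → |grid| = 207

|visual hull| = 207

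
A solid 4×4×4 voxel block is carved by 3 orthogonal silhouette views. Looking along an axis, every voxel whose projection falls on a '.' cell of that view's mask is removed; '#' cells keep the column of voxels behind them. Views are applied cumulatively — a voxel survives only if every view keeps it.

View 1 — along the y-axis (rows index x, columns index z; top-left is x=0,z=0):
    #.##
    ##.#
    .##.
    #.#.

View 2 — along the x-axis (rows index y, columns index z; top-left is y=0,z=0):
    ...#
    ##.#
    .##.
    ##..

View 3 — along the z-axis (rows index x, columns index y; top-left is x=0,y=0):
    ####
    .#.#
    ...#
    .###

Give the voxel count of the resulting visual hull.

|visual hull| = 14

before carving: 64 voxels (4×4×4)
[1] y-view keeps 10 columns → grid now 40
[2] x-view keeps 8 columns → grid now 19
[3] z-view keeps 10 columns → grid now 14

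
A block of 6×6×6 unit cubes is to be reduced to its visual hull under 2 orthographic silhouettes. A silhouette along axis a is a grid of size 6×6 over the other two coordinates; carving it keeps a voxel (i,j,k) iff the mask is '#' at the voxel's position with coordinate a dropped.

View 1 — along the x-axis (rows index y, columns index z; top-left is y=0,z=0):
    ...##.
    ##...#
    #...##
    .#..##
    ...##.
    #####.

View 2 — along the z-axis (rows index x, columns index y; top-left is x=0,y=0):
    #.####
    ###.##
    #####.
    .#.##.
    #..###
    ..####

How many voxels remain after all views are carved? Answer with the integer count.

voxel count = 76

start: 6×6×6 = 216 voxels
carve view 1 (along x, YZ-mask fill 18/36): 108 voxels remain
carve view 2 (along z, XY-mask fill 26/36): 76 voxels remain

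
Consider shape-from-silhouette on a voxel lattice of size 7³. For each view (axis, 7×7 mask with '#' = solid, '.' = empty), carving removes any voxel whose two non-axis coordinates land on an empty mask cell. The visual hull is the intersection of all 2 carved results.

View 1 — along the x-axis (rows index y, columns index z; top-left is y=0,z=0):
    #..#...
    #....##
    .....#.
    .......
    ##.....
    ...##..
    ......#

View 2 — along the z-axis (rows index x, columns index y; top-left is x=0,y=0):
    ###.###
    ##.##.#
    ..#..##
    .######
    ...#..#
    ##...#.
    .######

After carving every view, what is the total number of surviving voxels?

remaining voxels: 49

full grid |V| = 343
step 1: project along x, AND mask (11/49) → |grid| = 77
step 2: project along z, AND mask (31/49) → |grid| = 49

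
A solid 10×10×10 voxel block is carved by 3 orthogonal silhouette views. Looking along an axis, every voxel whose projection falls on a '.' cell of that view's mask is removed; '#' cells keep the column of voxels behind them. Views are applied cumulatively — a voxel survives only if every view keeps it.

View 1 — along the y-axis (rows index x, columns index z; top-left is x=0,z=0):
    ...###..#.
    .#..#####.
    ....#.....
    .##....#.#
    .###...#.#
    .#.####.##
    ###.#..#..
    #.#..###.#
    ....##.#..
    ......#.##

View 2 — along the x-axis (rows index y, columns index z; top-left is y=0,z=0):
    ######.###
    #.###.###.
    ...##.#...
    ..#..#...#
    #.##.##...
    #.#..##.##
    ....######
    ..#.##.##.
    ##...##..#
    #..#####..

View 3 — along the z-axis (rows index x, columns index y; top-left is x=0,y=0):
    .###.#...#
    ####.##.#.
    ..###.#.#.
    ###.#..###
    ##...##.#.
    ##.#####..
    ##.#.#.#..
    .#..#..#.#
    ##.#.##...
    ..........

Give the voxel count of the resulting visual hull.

before carving: 1000 voxels (10×10×10)
[1] y-view keeps 44 columns → grid now 440
[2] x-view keeps 55 columns → grid now 240
[3] z-view keeps 50 columns → grid now 129

129 voxels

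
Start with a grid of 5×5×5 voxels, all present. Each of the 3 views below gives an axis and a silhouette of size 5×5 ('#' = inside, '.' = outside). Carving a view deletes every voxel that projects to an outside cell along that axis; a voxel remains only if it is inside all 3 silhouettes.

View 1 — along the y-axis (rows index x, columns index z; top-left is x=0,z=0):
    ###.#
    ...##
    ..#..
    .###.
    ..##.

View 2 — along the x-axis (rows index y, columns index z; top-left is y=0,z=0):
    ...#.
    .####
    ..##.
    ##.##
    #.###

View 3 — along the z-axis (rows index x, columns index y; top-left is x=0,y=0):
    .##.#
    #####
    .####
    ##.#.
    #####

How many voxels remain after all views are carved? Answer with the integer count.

full grid |V| = 125
V1 y: intersect with XZ mask (12 set) -- 60 left
V2 x: intersect with YZ mask (15 set) -- 39 left
V3 z: intersect with XY mask (20 set) -- 32 left

|visual hull| = 32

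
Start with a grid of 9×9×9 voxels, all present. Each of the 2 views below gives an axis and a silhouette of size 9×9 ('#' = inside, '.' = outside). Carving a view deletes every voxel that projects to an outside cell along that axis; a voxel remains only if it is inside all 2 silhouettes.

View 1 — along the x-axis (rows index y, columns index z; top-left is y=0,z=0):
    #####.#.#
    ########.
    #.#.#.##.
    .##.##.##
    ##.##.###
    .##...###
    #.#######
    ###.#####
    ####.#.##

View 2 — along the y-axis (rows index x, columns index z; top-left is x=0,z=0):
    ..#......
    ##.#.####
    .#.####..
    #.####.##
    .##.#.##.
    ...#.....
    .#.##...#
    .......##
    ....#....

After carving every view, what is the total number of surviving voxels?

start: 9×9×9 = 729 voxels
after view 1 [x-axis, 61 of 81 cells solid] → remaining = 549
after view 2 [y-axis, 33 of 81 cells solid] → remaining = 222

remaining voxels: 222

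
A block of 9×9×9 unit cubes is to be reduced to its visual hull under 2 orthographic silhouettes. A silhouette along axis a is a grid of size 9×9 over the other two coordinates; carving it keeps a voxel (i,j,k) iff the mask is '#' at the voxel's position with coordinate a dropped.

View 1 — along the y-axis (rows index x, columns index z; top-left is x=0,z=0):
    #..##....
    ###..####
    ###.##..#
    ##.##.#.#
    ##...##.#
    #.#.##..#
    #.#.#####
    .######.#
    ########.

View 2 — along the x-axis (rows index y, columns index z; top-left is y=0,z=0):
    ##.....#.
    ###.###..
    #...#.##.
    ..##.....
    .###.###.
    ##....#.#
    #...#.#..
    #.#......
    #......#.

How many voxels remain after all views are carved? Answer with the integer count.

before carving: 729 voxels (9×9×9)
step 1: project along y, AND mask (54/81) → |grid| = 486
step 2: project along x, AND mask (32/81) → |grid| = 196

196 voxels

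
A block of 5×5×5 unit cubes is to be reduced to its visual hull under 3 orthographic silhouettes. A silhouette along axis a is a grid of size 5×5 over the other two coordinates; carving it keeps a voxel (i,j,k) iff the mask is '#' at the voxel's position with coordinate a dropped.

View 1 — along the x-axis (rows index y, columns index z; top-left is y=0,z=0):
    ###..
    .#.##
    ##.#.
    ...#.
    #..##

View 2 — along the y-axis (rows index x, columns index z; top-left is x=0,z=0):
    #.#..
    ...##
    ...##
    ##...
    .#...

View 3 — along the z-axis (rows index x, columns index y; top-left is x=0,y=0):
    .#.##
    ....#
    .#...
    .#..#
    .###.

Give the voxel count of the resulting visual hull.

full grid |V| = 125
[1] x-view keeps 13 columns → grid now 65
[2] y-view keeps 9 columns → grid now 25
[3] z-view keeps 10 columns → grid now 9

voxel count = 9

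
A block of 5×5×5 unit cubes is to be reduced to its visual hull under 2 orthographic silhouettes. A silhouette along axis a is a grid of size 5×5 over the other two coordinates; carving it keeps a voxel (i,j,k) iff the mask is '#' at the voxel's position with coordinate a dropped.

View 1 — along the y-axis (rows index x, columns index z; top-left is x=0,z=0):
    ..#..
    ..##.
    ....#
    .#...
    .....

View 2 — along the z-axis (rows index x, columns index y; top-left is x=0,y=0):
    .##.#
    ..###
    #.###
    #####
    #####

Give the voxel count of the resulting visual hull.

before carving: 125 voxels (5×5×5)
carve view 1 (along y, XZ-mask fill 5/25): 25 voxels remain
carve view 2 (along z, XY-mask fill 20/25): 18 voxels remain

18 voxels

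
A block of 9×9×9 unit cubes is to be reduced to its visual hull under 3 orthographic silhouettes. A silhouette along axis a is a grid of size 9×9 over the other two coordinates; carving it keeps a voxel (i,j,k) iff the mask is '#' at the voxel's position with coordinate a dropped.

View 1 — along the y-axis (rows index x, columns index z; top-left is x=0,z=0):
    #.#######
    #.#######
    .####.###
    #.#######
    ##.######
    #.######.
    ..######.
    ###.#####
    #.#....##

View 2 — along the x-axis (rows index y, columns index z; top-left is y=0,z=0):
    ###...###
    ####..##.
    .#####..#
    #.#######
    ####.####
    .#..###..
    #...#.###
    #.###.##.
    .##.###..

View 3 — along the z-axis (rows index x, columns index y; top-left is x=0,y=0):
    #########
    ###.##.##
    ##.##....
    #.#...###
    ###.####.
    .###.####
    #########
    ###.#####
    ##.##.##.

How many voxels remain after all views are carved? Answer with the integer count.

remaining voxels: 299

full grid |V| = 729
[1] y-view keeps 64 columns → grid now 576
[2] x-view keeps 54 columns → grid now 387
[3] z-view keeps 62 columns → grid now 299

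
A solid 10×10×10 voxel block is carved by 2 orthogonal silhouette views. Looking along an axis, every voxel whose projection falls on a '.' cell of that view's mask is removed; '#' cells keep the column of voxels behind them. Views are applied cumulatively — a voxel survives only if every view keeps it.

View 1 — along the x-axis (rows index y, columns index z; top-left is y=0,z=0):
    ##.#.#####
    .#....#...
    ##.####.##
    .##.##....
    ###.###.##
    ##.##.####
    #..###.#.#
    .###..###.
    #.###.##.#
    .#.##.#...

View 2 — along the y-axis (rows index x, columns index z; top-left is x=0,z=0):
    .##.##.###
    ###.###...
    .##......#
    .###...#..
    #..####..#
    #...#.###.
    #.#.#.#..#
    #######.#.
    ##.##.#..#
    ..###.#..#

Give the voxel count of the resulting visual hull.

start: 10×10×10 = 1000 voxels
carve view 1 (along x, YZ-mask fill 61/100): 610 voxels remain
carve view 2 (along y, XZ-mask fill 55/100): 345 voxels remain

voxel count = 345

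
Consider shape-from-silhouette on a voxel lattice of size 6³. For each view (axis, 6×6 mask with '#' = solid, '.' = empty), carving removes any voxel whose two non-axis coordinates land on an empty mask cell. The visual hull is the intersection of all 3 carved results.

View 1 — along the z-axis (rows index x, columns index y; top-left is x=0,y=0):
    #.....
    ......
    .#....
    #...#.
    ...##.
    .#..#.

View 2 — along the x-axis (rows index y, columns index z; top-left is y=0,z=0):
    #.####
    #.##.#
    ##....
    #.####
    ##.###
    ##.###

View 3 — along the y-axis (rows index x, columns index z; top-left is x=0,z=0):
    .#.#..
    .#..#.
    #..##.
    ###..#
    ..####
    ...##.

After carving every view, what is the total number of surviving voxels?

start: 6×6×6 = 216 voxels
step 1: project along z, AND mask (8/36) → |grid| = 48
step 2: project along x, AND mask (26/36) → |grid| = 38
step 3: project along y, AND mask (17/36) → |grid| = 19

|visual hull| = 19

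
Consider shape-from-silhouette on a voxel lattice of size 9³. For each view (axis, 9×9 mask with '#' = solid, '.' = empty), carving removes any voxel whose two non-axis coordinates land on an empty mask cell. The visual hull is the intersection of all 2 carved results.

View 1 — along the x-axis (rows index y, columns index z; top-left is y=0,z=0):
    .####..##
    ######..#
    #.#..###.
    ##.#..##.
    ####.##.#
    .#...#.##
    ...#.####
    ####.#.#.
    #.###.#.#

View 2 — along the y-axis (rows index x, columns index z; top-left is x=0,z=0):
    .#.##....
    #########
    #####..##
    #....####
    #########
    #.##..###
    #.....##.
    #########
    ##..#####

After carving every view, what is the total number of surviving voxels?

before carving: 729 voxels (9×9×9)
carve view 1 (along x, YZ-mask fill 51/81): 459 voxels remain
carve view 2 (along y, XZ-mask fill 58/81): 329 voxels remain

329 voxels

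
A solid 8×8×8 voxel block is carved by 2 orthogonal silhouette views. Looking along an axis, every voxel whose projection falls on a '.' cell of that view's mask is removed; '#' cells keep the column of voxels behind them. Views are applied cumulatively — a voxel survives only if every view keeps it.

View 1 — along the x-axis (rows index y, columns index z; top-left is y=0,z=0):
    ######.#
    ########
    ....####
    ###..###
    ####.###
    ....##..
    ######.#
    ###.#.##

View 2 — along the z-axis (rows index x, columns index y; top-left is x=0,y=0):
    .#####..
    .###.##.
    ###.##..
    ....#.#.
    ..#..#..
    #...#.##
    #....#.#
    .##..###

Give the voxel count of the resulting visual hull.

initial block: 8^3 = 512
[1] x-view keeps 47 columns → grid now 376
[2] z-view keeps 31 columns → grid now 171

171 voxels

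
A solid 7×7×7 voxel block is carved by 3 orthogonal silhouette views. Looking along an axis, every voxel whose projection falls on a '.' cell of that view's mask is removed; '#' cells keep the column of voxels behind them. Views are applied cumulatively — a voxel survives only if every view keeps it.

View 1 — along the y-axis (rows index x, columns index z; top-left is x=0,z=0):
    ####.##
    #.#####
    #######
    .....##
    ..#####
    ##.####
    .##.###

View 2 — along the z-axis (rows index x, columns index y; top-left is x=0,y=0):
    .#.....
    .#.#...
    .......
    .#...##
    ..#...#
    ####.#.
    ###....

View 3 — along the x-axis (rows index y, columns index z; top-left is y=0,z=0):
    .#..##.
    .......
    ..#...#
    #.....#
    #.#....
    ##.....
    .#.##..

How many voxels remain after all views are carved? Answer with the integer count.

remaining voxels: 19

before carving: 343 voxels (7×7×7)
[1] y-view keeps 37 columns → grid now 259
[2] z-view keeps 16 columns → grid now 79
[3] x-view keeps 14 columns → grid now 19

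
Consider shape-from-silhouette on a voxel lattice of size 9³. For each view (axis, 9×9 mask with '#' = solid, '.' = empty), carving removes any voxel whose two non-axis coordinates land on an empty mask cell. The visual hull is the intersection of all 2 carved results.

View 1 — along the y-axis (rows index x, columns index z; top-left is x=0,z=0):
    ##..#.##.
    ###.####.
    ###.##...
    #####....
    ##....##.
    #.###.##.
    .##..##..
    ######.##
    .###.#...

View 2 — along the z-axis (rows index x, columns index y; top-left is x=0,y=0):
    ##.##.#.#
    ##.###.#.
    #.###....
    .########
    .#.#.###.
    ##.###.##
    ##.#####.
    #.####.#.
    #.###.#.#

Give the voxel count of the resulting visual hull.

full grid |V| = 729
[1] y-view keeps 48 columns → grid now 432
[2] z-view keeps 55 columns → grid now 294

voxel count = 294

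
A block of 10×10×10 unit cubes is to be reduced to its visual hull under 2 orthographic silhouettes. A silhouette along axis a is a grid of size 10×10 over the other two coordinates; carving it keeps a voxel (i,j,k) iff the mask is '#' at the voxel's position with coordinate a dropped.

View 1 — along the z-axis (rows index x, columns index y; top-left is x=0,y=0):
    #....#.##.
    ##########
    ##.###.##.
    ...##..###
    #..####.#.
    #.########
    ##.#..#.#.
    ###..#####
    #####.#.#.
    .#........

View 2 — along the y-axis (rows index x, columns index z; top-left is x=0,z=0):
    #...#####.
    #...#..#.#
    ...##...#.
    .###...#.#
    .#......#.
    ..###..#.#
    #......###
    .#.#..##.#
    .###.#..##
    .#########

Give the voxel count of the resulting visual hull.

initial block: 10^3 = 1000
  1. axis=2 (XY plane), |mask|=62  ⇒  voxels=620
  2. axis=1 (XZ plane), |mask|=49  ⇒  voxels=278

remaining voxels: 278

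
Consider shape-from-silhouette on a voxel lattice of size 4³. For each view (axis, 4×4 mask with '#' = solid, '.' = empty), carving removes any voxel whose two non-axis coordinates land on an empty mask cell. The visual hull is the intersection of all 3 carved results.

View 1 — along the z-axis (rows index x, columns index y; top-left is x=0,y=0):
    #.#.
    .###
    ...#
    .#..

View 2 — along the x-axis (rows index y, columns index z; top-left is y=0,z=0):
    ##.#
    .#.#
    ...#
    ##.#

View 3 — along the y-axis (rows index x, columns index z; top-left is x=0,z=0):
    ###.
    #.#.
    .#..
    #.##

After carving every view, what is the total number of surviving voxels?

|visual hull| = 5

before carving: 64 voxels (4×4×4)
after view 1 [z-axis, 7 of 16 cells solid] → remaining = 28
after view 2 [x-axis, 9 of 16 cells solid] → remaining = 15
after view 3 [y-axis, 9 of 16 cells solid] → remaining = 5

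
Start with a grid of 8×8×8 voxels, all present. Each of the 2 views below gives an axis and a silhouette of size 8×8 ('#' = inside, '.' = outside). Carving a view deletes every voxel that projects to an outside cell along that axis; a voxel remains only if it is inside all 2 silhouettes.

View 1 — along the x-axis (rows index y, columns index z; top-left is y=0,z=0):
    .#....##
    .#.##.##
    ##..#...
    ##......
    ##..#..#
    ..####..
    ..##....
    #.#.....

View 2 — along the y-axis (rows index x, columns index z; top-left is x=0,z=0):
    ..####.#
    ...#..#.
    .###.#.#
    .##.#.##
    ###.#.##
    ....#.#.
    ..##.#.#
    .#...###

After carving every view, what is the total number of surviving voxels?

|visual hull| = 99

before carving: 512 voxels (8×8×8)
[1] x-view keeps 25 columns → grid now 200
[2] y-view keeps 33 columns → grid now 99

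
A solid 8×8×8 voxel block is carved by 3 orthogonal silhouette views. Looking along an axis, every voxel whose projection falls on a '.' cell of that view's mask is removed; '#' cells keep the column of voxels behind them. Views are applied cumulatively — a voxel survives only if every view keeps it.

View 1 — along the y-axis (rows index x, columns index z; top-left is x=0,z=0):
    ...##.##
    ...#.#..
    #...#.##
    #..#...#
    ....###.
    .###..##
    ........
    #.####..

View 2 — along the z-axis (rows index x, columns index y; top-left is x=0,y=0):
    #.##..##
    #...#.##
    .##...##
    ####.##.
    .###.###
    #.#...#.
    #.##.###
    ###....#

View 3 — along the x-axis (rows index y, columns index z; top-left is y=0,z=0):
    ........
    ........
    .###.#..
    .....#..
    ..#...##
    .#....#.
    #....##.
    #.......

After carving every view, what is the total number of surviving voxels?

voxel count = 21

full grid |V| = 512
after view 1 [y-axis, 26 of 64 cells solid] → remaining = 208
after view 2 [z-axis, 38 of 64 cells solid] → remaining = 115
after view 3 [x-axis, 14 of 64 cells solid] → remaining = 21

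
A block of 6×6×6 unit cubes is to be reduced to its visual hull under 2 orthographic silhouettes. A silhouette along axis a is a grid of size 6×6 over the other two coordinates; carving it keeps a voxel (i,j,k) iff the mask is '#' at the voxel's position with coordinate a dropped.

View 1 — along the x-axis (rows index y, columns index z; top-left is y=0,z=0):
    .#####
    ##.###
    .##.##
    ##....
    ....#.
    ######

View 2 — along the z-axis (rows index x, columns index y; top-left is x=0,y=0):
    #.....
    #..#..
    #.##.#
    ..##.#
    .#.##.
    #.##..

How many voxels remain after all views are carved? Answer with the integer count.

before carving: 216 voxels (6×6×6)
[1] x-view keeps 23 columns → grid now 138
[2] z-view keeps 16 columns → grid now 60

|visual hull| = 60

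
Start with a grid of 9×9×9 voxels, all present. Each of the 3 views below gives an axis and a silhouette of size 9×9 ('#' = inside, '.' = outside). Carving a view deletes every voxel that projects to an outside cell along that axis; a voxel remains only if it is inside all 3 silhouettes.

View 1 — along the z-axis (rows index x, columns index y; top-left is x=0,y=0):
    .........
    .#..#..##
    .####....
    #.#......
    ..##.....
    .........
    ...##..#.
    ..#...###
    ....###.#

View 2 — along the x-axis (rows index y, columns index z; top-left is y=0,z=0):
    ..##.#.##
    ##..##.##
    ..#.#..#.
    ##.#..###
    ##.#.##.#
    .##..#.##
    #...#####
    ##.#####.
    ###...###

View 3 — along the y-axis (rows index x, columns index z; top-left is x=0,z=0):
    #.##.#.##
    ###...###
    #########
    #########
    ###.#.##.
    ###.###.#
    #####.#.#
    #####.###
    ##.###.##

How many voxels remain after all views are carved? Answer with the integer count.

initial block: 9^3 = 729
  1. axis=2 (XY plane), |mask|=23  ⇒  voxels=207
  2. axis=0 (YZ plane), |mask|=50  ⇒  voxels=127
  3. axis=1 (XZ plane), |mask|=65  ⇒  voxels=107

remaining voxels: 107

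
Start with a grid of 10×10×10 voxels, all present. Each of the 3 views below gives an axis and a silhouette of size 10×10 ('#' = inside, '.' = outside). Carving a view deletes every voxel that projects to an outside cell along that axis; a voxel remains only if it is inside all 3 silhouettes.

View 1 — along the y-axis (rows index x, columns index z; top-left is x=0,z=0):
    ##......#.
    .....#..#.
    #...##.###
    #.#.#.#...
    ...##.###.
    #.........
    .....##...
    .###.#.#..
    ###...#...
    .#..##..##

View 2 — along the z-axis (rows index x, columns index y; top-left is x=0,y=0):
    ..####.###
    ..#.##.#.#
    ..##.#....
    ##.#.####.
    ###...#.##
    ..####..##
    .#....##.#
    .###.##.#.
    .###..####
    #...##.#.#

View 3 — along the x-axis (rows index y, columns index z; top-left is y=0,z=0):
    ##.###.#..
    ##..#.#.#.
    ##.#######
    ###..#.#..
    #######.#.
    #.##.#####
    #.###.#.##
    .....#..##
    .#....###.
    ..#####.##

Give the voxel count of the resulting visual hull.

full grid |V| = 1000
[1] y-view keeps 37 columns → grid now 370
[2] z-view keeps 56 columns → grid now 204
[3] x-view keeps 62 columns → grid now 134

voxel count = 134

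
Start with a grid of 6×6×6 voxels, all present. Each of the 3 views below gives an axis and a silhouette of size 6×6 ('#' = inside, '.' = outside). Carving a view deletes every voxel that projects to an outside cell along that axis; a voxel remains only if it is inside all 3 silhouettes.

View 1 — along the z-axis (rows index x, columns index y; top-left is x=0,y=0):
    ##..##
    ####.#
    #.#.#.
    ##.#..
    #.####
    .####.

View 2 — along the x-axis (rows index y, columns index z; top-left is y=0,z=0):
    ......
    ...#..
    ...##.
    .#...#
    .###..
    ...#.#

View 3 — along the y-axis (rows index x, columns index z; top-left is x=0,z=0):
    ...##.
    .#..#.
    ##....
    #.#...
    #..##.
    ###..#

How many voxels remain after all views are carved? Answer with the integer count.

remaining voxels: 14

before carving: 216 voxels (6×6×6)
after view 1 [z-axis, 24 of 36 cells solid] → remaining = 144
after view 2 [x-axis, 10 of 36 cells solid] → remaining = 38
after view 3 [y-axis, 15 of 36 cells solid] → remaining = 14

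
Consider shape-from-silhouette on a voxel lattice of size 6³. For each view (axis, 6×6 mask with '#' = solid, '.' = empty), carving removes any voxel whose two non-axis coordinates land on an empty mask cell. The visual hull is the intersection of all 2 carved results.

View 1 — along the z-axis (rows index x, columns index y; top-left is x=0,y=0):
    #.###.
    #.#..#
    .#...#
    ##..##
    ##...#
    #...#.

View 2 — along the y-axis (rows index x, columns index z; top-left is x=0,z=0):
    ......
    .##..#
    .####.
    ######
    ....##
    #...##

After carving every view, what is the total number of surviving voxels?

voxel count = 53

initial block: 6^3 = 216
after view 1 [z-axis, 18 of 36 cells solid] → remaining = 108
after view 2 [y-axis, 18 of 36 cells solid] → remaining = 53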